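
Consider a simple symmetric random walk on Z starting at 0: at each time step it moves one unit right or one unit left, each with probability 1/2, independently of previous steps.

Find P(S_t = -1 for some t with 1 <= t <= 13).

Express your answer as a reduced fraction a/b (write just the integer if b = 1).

Count via complement. Let g(t,s) = #length-t paths at position s with S_1..S_t all ≠ -1.
g(t,s) = g(t-1,s-1) + g(t-1,s+1) for s ≠ -1; g(t,-1) = 0.
t=0: g(0,0)=1
t=1: g(1,1)=1
t=2: g(2,0)=1 g(2,2)=1
t=3: g(3,1)=2 g(3,3)=1
t=4: g(4,0)=2 g(4,2)=3 g(4,4)=1
t=5: g(5,1)=5 g(5,3)=4 g(5,5)=1
t=6: g(6,0)=5 g(6,2)=9 g(6,4)=5 g(6,6)=1
t=7: g(7,1)=14 g(7,3)=14 g(7,5)=6 g(7,7)=1
t=8: g(8,0)=14 g(8,2)=28 g(8,4)=20 g(8,6)=7 g(8,8)=1
t=9: g(9,1)=42 g(9,3)=48 g(9,5)=27 g(9,7)=8 g(9,9)=1
t=10: g(10,0)=42 g(10,2)=90 g(10,4)=75 g(10,6)=35 g(10,8)=9 g(10,10)=1
t=11: g(11,1)=132 g(11,3)=165 g(11,5)=110 g(11,7)=44 g(11,9)=10 g(11,11)=1
t=12: g(12,0)=132 g(12,2)=297 g(12,4)=275 g(12,6)=154 g(12,8)=54 g(12,10)=11 g(12,12)=1
t=13: g(13,1)=429 g(13,3)=572 g(13,5)=429 g(13,7)=208 g(13,9)=65 g(13,11)=12 g(13,13)=1
Paths never hitting -1: Σ_s g(13,s) = 1716
Paths hitting -1: 2^13 - 1716 = 6476
P = 6476/8192 = 1619/2048

Answer: 1619/2048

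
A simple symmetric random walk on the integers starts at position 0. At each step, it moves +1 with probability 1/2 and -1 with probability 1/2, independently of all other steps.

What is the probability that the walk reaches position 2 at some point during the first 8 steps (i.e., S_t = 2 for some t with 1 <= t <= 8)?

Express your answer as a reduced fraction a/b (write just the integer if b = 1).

Answer: 65/128

Derivation:
Count via complement. Let g(t,s) = #length-t paths at position s with S_1..S_t all ≠ 2.
g(t,s) = g(t-1,s-1) + g(t-1,s+1) for s ≠ 2; g(t,2) = 0.
t=0: g(0,0)=1
t=1: g(1,-1)=1 g(1,1)=1
t=2: g(2,-2)=1 g(2,0)=2
t=3: g(3,-3)=1 g(3,-1)=3 g(3,1)=2
t=4: g(4,-4)=1 g(4,-2)=4 g(4,0)=5
t=5: g(5,-5)=1 g(5,-3)=5 g(5,-1)=9 g(5,1)=5
t=6: g(6,-6)=1 g(6,-4)=6 g(6,-2)=14 g(6,0)=14
t=7: g(7,-7)=1 g(7,-5)=7 g(7,-3)=20 g(7,-1)=28 g(7,1)=14
t=8: g(8,-8)=1 g(8,-6)=8 g(8,-4)=27 g(8,-2)=48 g(8,0)=42
Paths never hitting 2: Σ_s g(8,s) = 126
Paths hitting 2: 2^8 - 126 = 130
P = 130/256 = 65/128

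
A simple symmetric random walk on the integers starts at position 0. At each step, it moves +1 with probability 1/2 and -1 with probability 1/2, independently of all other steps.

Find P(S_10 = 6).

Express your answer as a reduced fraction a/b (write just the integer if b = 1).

To reach position 6 after 10 steps: need 8 steps of +1 and 2 of -1.
Favorable paths: C(10,8) = 45
Total paths: 2^10 = 1024
P = 45/1024 = 45/1024

Answer: 45/1024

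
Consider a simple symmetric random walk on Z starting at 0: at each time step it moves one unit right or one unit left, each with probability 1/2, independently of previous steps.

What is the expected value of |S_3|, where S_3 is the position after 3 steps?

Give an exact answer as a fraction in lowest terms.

Answer: 3/2

Derivation:
S_3 takes values m ≡ 1 (mod 2) with |m| ≤ 3; P(S_3=m) = C(3,(3+m)/2)/2^3.
Total paths: 2^3 = 8
Distribution: P(S=-3)=1/8, P(S=-1)=3/8, P(S=1)=3/8, P(S=3)=1/8
E[|S_3|] = Σ_m |m|·P(S_3=m) = 12/8 = 3/2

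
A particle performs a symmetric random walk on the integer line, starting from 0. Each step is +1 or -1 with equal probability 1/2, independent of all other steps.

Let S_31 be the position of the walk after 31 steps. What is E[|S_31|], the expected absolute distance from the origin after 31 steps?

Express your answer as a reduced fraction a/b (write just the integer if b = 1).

S_31 takes values m ≡ 1 (mod 2) with |m| ≤ 31; P(S_31=m) = C(31,(31+m)/2)/2^31.
Total paths: 2^31 = 2147483648
Distribution: P(S=-31)=1/2147483648, P(S=-29)=31/2147483648, P(S=-27)=465/2147483648, P(S=-25)=4495/2147483648, P(S=-23)=31465/2147483648, P(S=-21)=169911/2147483648, P(S=-19)=736281/2147483648, P(S=-17)=2629575/2147483648, P(S=-15)=7888725/2147483648, P(S=-13)=20160075/2147483648, P(S=-11)=44352165/2147483648, P(S=-9)=84672315/2147483648, P(S=-7)=141120525/2147483648, P(S=-5)=206253075/2147483648, P(S=-3)=265182525/2147483648, P(S=-1)=300540195/2147483648, P(S=1)=300540195/2147483648, P(S=3)=265182525/2147483648, P(S=5)=206253075/2147483648, P(S=7)=141120525/2147483648, P(S=9)=84672315/2147483648, P(S=11)=44352165/2147483648, P(S=13)=20160075/2147483648, P(S=15)=7888725/2147483648, P(S=17)=2629575/2147483648, P(S=19)=736281/2147483648, P(S=21)=169911/2147483648, P(S=23)=31465/2147483648, P(S=25)=4495/2147483648, P(S=27)=465/2147483648, P(S=29)=31/2147483648, P(S=31)=1/2147483648
E[|S_31|] = Σ_m |m|·P(S_31=m) = 9617286240/2147483648 = 300540195/67108864

Answer: 300540195/67108864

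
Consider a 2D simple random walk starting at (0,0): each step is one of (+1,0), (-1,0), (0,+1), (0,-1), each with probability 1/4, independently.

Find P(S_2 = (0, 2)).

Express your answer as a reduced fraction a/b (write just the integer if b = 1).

Let h be the number of horizontal steps (so 2-h are vertical). To end at (0,2) need (h+0)/2 right-steps and ((2-h)+2)/2 up-steps.
Sum over h with 0 ≤ h ≤ 0, h ≡ 0 (mod 2), 2-h ≡ 0 (mod 2):
h=0: C(2,0)·C(0,0)·C(2,2) = 1·1·1 = 1
Total favorable: 1
Total paths: 4^2 = 16
P = 1/16 = 1/16

Answer: 1/16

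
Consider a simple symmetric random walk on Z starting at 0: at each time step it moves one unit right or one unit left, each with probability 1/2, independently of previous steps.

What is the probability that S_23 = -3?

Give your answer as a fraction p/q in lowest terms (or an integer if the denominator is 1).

Answer: 572033/4194304

Derivation:
To reach position -3 after 23 steps: need 10 steps of +1 and 13 of -1.
Favorable paths: C(23,10) = 1144066
Total paths: 2^23 = 8388608
P = 1144066/8388608 = 572033/4194304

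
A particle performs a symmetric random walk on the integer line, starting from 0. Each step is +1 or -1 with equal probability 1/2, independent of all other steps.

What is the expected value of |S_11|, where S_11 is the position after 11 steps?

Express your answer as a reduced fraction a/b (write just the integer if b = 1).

S_11 takes values m ≡ 1 (mod 2) with |m| ≤ 11; P(S_11=m) = C(11,(11+m)/2)/2^11.
Total paths: 2^11 = 2048
Distribution: P(S=-11)=1/2048, P(S=-9)=11/2048, P(S=-7)=55/2048, P(S=-5)=165/2048, P(S=-3)=330/2048, P(S=-1)=462/2048, P(S=1)=462/2048, P(S=3)=330/2048, P(S=5)=165/2048, P(S=7)=55/2048, P(S=9)=11/2048, P(S=11)=1/2048
E[|S_11|] = Σ_m |m|·P(S_11=m) = 5544/2048 = 693/256

Answer: 693/256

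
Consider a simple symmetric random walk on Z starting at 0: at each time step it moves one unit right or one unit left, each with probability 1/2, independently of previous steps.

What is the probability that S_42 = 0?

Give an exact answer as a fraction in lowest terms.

To return to 0 after 42 steps: need exactly 21 steps of +1 and 21 of -1.
Favorable paths: C(42,21) = 538257874440
Total paths: 2^42 = 4398046511104
P = 538257874440/4398046511104 = 67282234305/549755813888

Answer: 67282234305/549755813888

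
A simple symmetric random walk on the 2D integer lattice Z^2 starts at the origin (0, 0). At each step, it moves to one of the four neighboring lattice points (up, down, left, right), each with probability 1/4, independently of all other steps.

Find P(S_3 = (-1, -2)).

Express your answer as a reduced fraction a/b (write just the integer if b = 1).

Let h be the number of horizontal steps (so 3-h are vertical). To end at (-1,-2) need (h-1)/2 right-steps and ((3-h)-2)/2 up-steps.
Sum over h with 1 ≤ h ≤ 1, h ≡ 1 (mod 2), 3-h ≡ 0 (mod 2):
h=1: C(3,1)·C(1,0)·C(2,0) = 3·1·1 = 3
Total favorable: 3
Total paths: 4^3 = 64
P = 3/64 = 3/64

Answer: 3/64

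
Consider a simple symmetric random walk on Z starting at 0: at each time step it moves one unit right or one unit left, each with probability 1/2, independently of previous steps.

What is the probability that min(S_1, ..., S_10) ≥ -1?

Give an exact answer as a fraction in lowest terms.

Answer: 231/512

Derivation:
Let f(t,s) = #length-t paths at position s with S_1..S_t all ≥ -1.
f(t,s) = f(t-1,s-1) + f(t-1,s+1) for s ≥ -1; f(t,s) = 0 for s < -1.
t=0: f(0,0)=1
t=1: f(1,-1)=1 f(1,1)=1
t=2: f(2,0)=2 f(2,2)=1
t=3: f(3,-1)=2 f(3,1)=3 f(3,3)=1
t=4: f(4,0)=5 f(4,2)=4 f(4,4)=1
t=5: f(5,-1)=5 f(5,1)=9 f(5,3)=5 f(5,5)=1
t=6: f(6,0)=14 f(6,2)=14 f(6,4)=6 f(6,6)=1
t=7: f(7,-1)=14 f(7,1)=28 f(7,3)=20 f(7,5)=7 f(7,7)=1
t=8: f(8,0)=42 f(8,2)=48 f(8,4)=27 f(8,6)=8 f(8,8)=1
t=9: f(9,-1)=42 f(9,1)=90 f(9,3)=75 f(9,5)=35 f(9,7)=9 f(9,9)=1
t=10: f(10,0)=132 f(10,2)=165 f(10,4)=110 f(10,6)=44 f(10,8)=10 f(10,10)=1
Σ_s f(10,s) = 462
P = 462/1024 = 231/512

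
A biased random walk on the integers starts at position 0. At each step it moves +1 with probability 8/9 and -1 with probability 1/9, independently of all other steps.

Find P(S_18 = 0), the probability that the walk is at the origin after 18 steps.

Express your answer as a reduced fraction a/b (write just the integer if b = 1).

To be at 0 after 18 steps: need exactly 9 steps of +1 and 9 of -1.
Number of such sequences: C(18,9) = 48620
Each has probability (8/9)^9 · (1/9)^9 = 134217728/150094635296999121
P = 48620 · 134217728/150094635296999121 = 6525665935360/150094635296999121

Answer: 6525665935360/150094635296999121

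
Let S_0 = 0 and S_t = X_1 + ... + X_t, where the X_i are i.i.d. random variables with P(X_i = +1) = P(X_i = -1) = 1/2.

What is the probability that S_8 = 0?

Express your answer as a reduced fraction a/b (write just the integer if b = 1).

Answer: 35/128

Derivation:
To return to 0 after 8 steps: need exactly 4 steps of +1 and 4 of -1.
Favorable paths: C(8,4) = 70
Total paths: 2^8 = 256
P = 70/256 = 35/128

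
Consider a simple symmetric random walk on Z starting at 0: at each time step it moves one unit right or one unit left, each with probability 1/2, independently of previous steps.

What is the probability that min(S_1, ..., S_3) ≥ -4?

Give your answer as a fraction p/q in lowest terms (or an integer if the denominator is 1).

Answer: 1

Derivation:
Let f(t,s) = #length-t paths at position s with S_1..S_t all ≥ -4.
f(t,s) = f(t-1,s-1) + f(t-1,s+1) for s ≥ -4; f(t,s) = 0 for s < -4.
t=0: f(0,0)=1
t=1: f(1,-1)=1 f(1,1)=1
t=2: f(2,-2)=1 f(2,0)=2 f(2,2)=1
t=3: f(3,-3)=1 f(3,-1)=3 f(3,1)=3 f(3,3)=1
Σ_s f(3,s) = 8
P = 8/8 = 1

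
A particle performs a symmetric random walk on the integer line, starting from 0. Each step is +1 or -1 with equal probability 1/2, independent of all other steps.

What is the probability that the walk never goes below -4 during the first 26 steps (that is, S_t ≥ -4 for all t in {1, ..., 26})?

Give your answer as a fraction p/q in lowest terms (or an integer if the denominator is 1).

Let f(t,s) = #length-t paths at position s with S_1..S_t all ≥ -4.
f(t,s) = f(t-1,s-1) + f(t-1,s+1) for s ≥ -4; f(t,s) = 0 for s < -4.
t=0: f(0,0)=1
t=1: f(1,-1)=1 f(1,1)=1
t=2: f(2,-2)=1 f(2,0)=2 f(2,2)=1
t=3: f(3,-3)=1 f(3,-1)=3 f(3,1)=3 f(3,3)=1
t=4: f(4,-4)=1 f(4,-2)=4 f(4,0)=6 f(4,2)=4 f(4,4)=1
t=5: f(5,-3)=5 f(5,-1)=10 f(5,1)=10 f(5,3)=5 f(5,5)=1
t=6: f(6,-4)=5 f(6,-2)=15 f(6,0)=20 f(6,2)=15 f(6,4)=6 f(6,6)=1
t=7: f(7,-3)=20 f(7,-1)=35 f(7,1)=35 f(7,3)=21 f(7,5)=7 f(7,7)=1
t=8: f(8,-4)=20 f(8,-2)=55 f(8,0)=70 f(8,2)=56 f(8,4)=28 f(8,6)=8 f(8,8)=1
t=9: f(9,-3)=75 f(9,-1)=125 f(9,1)=126 f(9,3)=84 f(9,5)=36 f(9,7)=9 f(9,9)=1
t=10: f(10,-4)=75 f(10,-2)=200 f(10,0)=251 f(10,2)=210 f(10,4)=120 f(10,6)=45 f(10,8)=10 f(10,10)=1
t=11: f(11,-3)=275 f(11,-1)=451 f(11,1)=461 f(11,3)=330 f(11,5)=165 f(11,7)=55 f(11,9)=11 f(11,11)=1
t=12: f(12,-4)=275 f(12,-2)=726 f(12,0)=912 f(12,2)=791 f(12,4)=495 f(12,6)=220 f(12,8)=66 f(12,10)=12 f(12,12)=1
t=13: f(13,-3)=1001 f(13,-1)=1638 f(13,1)=1703 f(13,3)=1286 f(13,5)=715 f(13,7)=286 f(13,9)=78 f(13,11)=13 f(13,13)=1
t=14: f(14,-4)=1001 f(14,-2)=2639 f(14,0)=3341 f(14,2)=2989 f(14,4)=2001 f(14,6)=1001 f(14,8)=364 f(14,10)=91 f(14,12)=14 f(14,14)=1
t=15: f(15,-3)=3640 f(15,-1)=5980 f(15,1)=6330 f(15,3)=4990 f(15,5)=3002 f(15,7)=1365 f(15,9)=455 f(15,11)=105 f(15,13)=15 f(15,15)=1
t=16: f(16,-4)=3640 f(16,-2)=9620 f(16,0)=12310 f(16,2)=11320 f(16,4)=7992 f(16,6)=4367 f(16,8)=1820 f(16,10)=560 f(16,12)=120 f(16,14)=16 f(16,16)=1
t=17: f(17,-3)=13260 f(17,-1)=21930 f(17,1)=23630 f(17,3)=19312 f(17,5)=12359 f(17,7)=6187 f(17,9)=2380 f(17,11)=680 f(17,13)=136 f(17,15)=17 f(17,17)=1
t=18: f(18,-4)=13260 f(18,-2)=35190 f(18,0)=45560 f(18,2)=42942 f(18,4)=31671 f(18,6)=18546 f(18,8)=8567 f(18,10)=3060 f(18,12)=816 f(18,14)=153 f(18,16)=18 f(18,18)=1
t=19: f(19,-3)=48450 f(19,-1)=80750 f(19,1)=88502 f(19,3)=74613 f(19,5)=50217 f(19,7)=27113 f(19,9)=11627 f(19,11)=3876 f(19,13)=969 f(19,15)=171 f(19,17)=19 f(19,19)=1
t=20: f(20,-4)=48450 f(20,-2)=129200 f(20,0)=169252 f(20,2)=163115 f(20,4)=124830 f(20,6)=77330 f(20,8)=38740 f(20,10)=15503 f(20,12)=4845 f(20,14)=1140 f(20,16)=190 f(20,18)=20 f(20,20)=1
t=21: f(21,-3)=177650 f(21,-1)=298452 f(21,1)=332367 f(21,3)=287945 f(21,5)=202160 f(21,7)=116070 f(21,9)=54243 f(21,11)=20348 f(21,13)=5985 f(21,15)=1330 f(21,17)=210 f(21,19)=21 f(21,21)=1
t=22: f(22,-4)=177650 f(22,-2)=476102 f(22,0)=630819 f(22,2)=620312 f(22,4)=490105 f(22,6)=318230 f(22,8)=170313 f(22,10)=74591 f(22,12)=26333 f(22,14)=7315 f(22,16)=1540 f(22,18)=231 f(22,20)=22 f(22,22)=1
t=23: f(23,-3)=653752 f(23,-1)=1106921 f(23,1)=1251131 f(23,3)=1110417 f(23,5)=808335 f(23,7)=488543 f(23,9)=244904 f(23,11)=100924 f(23,13)=33648 f(23,15)=8855 f(23,17)=1771 f(23,19)=253 f(23,21)=23 f(23,23)=1
t=24: f(24,-4)=653752 f(24,-2)=1760673 f(24,0)=2358052 f(24,2)=2361548 f(24,4)=1918752 f(24,6)=1296878 f(24,8)=733447 f(24,10)=345828 f(24,12)=134572 f(24,14)=42503 f(24,16)=10626 f(24,18)=2024 f(24,20)=276 f(24,22)=24 f(24,24)=1
t=25: f(25,-3)=2414425 f(25,-1)=4118725 f(25,1)=4719600 f(25,3)=4280300 f(25,5)=3215630 f(25,7)=2030325 f(25,9)=1079275 f(25,11)=480400 f(25,13)=177075 f(25,15)=53129 f(25,17)=12650 f(25,19)=2300 f(25,21)=300 f(25,23)=25 f(25,25)=1
t=26: f(26,-4)=2414425 f(26,-2)=6533150 f(26,0)=8838325 f(26,2)=8999900 f(26,4)=7495930 f(26,6)=5245955 f(26,8)=3109600 f(26,10)=1559675 f(26,12)=657475 f(26,14)=230204 f(26,16)=65779 f(26,18)=14950 f(26,20)=2600 f(26,22)=325 f(26,24)=26 f(26,26)=1
Σ_s f(26,s) = 45168320
P = 45168320/67108864 = 705755/1048576

Answer: 705755/1048576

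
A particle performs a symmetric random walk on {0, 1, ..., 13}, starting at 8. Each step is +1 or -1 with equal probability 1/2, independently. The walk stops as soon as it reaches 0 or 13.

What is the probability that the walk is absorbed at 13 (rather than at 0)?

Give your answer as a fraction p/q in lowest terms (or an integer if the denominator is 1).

Symmetric walk (p = 1/2): the harmonic-function argument gives P(hit 13 before 0 | start at 8) = a/N.
P = 8/13 = 8/13

Answer: 8/13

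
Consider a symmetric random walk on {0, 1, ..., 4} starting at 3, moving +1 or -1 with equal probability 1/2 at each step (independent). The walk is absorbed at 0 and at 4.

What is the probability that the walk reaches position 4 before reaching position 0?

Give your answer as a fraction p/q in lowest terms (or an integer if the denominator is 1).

Symmetric walk (p = 1/2): the harmonic-function argument gives P(hit 4 before 0 | start at 3) = a/N.
P = 3/4 = 3/4

Answer: 3/4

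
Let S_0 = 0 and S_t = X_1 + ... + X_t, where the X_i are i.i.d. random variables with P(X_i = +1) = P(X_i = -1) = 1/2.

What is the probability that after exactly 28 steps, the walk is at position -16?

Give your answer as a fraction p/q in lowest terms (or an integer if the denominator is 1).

Answer: 94185/67108864

Derivation:
To reach position -16 after 28 steps: need 6 steps of +1 and 22 of -1.
Favorable paths: C(28,6) = 376740
Total paths: 2^28 = 268435456
P = 376740/268435456 = 94185/67108864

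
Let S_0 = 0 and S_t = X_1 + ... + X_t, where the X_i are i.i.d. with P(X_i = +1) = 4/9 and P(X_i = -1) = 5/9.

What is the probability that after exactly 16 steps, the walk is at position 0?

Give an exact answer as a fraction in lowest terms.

To be at 0 after 16 steps: need exactly 8 steps of +1 and 8 of -1.
Number of such sequences: C(16,8) = 12870
Each has probability (4/9)^8 · (5/9)^8 = 25600000000/1853020188851841
P = 12870 · 25600000000/1853020188851841 = 36608000000000/205891132094649

Answer: 36608000000000/205891132094649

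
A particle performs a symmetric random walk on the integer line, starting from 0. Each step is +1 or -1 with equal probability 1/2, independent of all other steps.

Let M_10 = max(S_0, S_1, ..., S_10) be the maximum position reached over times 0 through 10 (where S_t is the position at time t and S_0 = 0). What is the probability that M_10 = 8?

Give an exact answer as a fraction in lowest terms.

Let M_10 = max(S_0,...,S_10). Use the reflection principle: for j ≥ 1, #{paths with M_10 ≥ j} = #{S_10 ≥ j} + #{S_10 ≥ j+1}.
By reflection, #{M_10 ≥ 8} = #{S_10 ≥ 8} + #{S_10 ≥ 9} = 11 + 1 = 12.
#{M_10 ≥ 9} = #{S_10 ≥ 9} + #{S_10 ≥ 10} = 1 + 1 = 2.
#{M_10 = 8} = 12 - 2 = 10.
P(M_10 = 8) = 10/1024 = 5/512

Answer: 5/512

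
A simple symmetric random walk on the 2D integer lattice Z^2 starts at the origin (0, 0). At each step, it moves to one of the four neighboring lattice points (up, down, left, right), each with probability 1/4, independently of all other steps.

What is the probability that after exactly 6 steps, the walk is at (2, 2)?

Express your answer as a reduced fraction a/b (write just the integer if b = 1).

Let h be the number of horizontal steps (so 6-h are vertical). To end at (2,2) need (h+2)/2 right-steps and ((6-h)+2)/2 up-steps.
Sum over h with 2 ≤ h ≤ 4, h ≡ 0 (mod 2), 6-h ≡ 0 (mod 2):
h=2: C(6,2)·C(2,2)·C(4,3) = 15·1·4 = 60
h=4: C(6,4)·C(4,3)·C(2,2) = 15·4·1 = 60
Total favorable: 120
Total paths: 4^6 = 4096
P = 120/4096 = 15/512

Answer: 15/512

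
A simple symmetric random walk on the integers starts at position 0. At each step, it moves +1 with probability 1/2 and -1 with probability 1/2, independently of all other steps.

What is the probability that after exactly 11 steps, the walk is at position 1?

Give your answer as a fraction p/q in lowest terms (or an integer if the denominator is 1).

To reach position 1 after 11 steps: need 6 steps of +1 and 5 of -1.
Favorable paths: C(11,6) = 462
Total paths: 2^11 = 2048
P = 462/2048 = 231/1024

Answer: 231/1024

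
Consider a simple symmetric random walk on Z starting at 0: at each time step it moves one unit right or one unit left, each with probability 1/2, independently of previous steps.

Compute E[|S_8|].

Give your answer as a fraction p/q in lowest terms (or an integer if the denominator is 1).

Answer: 35/16

Derivation:
S_8 takes values m ≡ 0 (mod 2) with |m| ≤ 8; P(S_8=m) = C(8,(8+m)/2)/2^8.
Total paths: 2^8 = 256
Distribution: P(S=-8)=1/256, P(S=-6)=8/256, P(S=-4)=28/256, P(S=-2)=56/256, P(S=0)=70/256, P(S=2)=56/256, P(S=4)=28/256, P(S=6)=8/256, P(S=8)=1/256
E[|S_8|] = Σ_m |m|·P(S_8=m) = 560/256 = 35/16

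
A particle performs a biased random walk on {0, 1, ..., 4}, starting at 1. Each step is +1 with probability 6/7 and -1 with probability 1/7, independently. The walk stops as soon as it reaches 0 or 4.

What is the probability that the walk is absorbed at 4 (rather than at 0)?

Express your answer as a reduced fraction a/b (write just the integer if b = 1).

Biased walk: p = 6/7, q = 1/7, r = q/p = 1/6
Gambler's ruin: P(hit 4 before 0 | start at 1) = (1 - r^a)/(1 - r^N)
r^1 = 1/6; r^4 = 1/1296
P = (1 - 1/6) / (1 - 1/1296) = 5/6 / 1295/1296 = 216/259

Answer: 216/259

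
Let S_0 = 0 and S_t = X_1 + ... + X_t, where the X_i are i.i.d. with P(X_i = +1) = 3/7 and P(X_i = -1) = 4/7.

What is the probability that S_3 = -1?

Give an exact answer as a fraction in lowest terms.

Answer: 144/343

Derivation:
To reach position -1 after 3 steps: need 1 step of +1 and 2 steps of -1.
Number of such sequences: C(3,1) = 3
Each has probability (3/7)^1 · (4/7)^2 = 48/343
P = 3 · 48/343 = 144/343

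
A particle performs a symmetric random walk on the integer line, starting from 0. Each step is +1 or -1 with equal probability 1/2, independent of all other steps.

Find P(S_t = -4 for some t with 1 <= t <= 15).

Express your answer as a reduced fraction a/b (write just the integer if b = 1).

Count via complement. Let g(t,s) = #length-t paths at position s with S_1..S_t all ≠ -4.
g(t,s) = g(t-1,s-1) + g(t-1,s+1) for s ≠ -4; g(t,-4) = 0.
t=0: g(0,0)=1
t=1: g(1,-1)=1 g(1,1)=1
t=2: g(2,-2)=1 g(2,0)=2 g(2,2)=1
t=3: g(3,-3)=1 g(3,-1)=3 g(3,1)=3 g(3,3)=1
t=4: g(4,-2)=4 g(4,0)=6 g(4,2)=4 g(4,4)=1
t=5: g(5,-3)=4 g(5,-1)=10 g(5,1)=10 g(5,3)=5 g(5,5)=1
t=6: g(6,-2)=14 g(6,0)=20 g(6,2)=15 g(6,4)=6 g(6,6)=1
t=7: g(7,-3)=14 g(7,-1)=34 g(7,1)=35 g(7,3)=21 g(7,5)=7 g(7,7)=1
t=8: g(8,-2)=48 g(8,0)=69 g(8,2)=56 g(8,4)=28 g(8,6)=8 g(8,8)=1
t=9: g(9,-3)=48 g(9,-1)=117 g(9,1)=125 g(9,3)=84 g(9,5)=36 g(9,7)=9 g(9,9)=1
t=10: g(10,-2)=165 g(10,0)=242 g(10,2)=209 g(10,4)=120 g(10,6)=45 g(10,8)=10 g(10,10)=1
t=11: g(11,-3)=165 g(11,-1)=407 g(11,1)=451 g(11,3)=329 g(11,5)=165 g(11,7)=55 g(11,9)=11 g(11,11)=1
t=12: g(12,-2)=572 g(12,0)=858 g(12,2)=780 g(12,4)=494 g(12,6)=220 g(12,8)=66 g(12,10)=12 g(12,12)=1
t=13: g(13,-3)=572 g(13,-1)=1430 g(13,1)=1638 g(13,3)=1274 g(13,5)=714 g(13,7)=286 g(13,9)=78 g(13,11)=13 g(13,13)=1
t=14: g(14,-2)=2002 g(14,0)=3068 g(14,2)=2912 g(14,4)=1988 g(14,6)=1000 g(14,8)=364 g(14,10)=91 g(14,12)=14 g(14,14)=1
t=15: g(15,-3)=2002 g(15,-1)=5070 g(15,1)=5980 g(15,3)=4900 g(15,5)=2988 g(15,7)=1364 g(15,9)=455 g(15,11)=105 g(15,13)=15 g(15,15)=1
Paths never hitting -4: Σ_s g(15,s) = 22880
Paths hitting -4: 2^15 - 22880 = 9888
P = 9888/32768 = 309/1024

Answer: 309/1024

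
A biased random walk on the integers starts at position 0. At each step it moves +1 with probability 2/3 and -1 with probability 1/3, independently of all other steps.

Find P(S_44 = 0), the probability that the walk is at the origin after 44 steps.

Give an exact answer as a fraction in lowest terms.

To be at 0 after 44 steps: need exactly 22 steps of +1 and 22 of -1.
Number of such sequences: C(44,22) = 2104098963720
Each has probability (2/3)^22 · (1/3)^22 = 4194304/984770902183611232881
P = 2104098963720 · 4194304/984770902183611232881 = 2941743566642216960/328256967394537077627

Answer: 2941743566642216960/328256967394537077627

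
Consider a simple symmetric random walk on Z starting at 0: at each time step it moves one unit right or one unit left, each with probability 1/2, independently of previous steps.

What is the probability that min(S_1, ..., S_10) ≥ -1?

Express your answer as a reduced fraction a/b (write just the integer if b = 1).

Let f(t,s) = #length-t paths at position s with S_1..S_t all ≥ -1.
f(t,s) = f(t-1,s-1) + f(t-1,s+1) for s ≥ -1; f(t,s) = 0 for s < -1.
t=0: f(0,0)=1
t=1: f(1,-1)=1 f(1,1)=1
t=2: f(2,0)=2 f(2,2)=1
t=3: f(3,-1)=2 f(3,1)=3 f(3,3)=1
t=4: f(4,0)=5 f(4,2)=4 f(4,4)=1
t=5: f(5,-1)=5 f(5,1)=9 f(5,3)=5 f(5,5)=1
t=6: f(6,0)=14 f(6,2)=14 f(6,4)=6 f(6,6)=1
t=7: f(7,-1)=14 f(7,1)=28 f(7,3)=20 f(7,5)=7 f(7,7)=1
t=8: f(8,0)=42 f(8,2)=48 f(8,4)=27 f(8,6)=8 f(8,8)=1
t=9: f(9,-1)=42 f(9,1)=90 f(9,3)=75 f(9,5)=35 f(9,7)=9 f(9,9)=1
t=10: f(10,0)=132 f(10,2)=165 f(10,4)=110 f(10,6)=44 f(10,8)=10 f(10,10)=1
Σ_s f(10,s) = 462
P = 462/1024 = 231/512

Answer: 231/512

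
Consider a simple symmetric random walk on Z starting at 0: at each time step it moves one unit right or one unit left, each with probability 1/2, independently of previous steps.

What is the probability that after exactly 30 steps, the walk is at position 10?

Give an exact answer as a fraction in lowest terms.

To reach position 10 after 30 steps: need 20 steps of +1 and 10 of -1.
Favorable paths: C(30,20) = 30045015
Total paths: 2^30 = 1073741824
P = 30045015/1073741824 = 30045015/1073741824

Answer: 30045015/1073741824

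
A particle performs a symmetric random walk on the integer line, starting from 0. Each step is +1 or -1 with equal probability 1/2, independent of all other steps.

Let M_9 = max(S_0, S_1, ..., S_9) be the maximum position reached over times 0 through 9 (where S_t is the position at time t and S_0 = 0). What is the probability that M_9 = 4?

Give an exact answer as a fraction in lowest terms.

Let M_9 = max(S_0,...,S_9). Use the reflection principle: for j ≥ 1, #{paths with M_9 ≥ j} = #{S_9 ≥ j} + #{S_9 ≥ j+1}.
By reflection, #{M_9 ≥ 4} = #{S_9 ≥ 4} + #{S_9 ≥ 5} = 46 + 46 = 92.
#{M_9 ≥ 5} = #{S_9 ≥ 5} + #{S_9 ≥ 6} = 46 + 10 = 56.
#{M_9 = 4} = 92 - 56 = 36.
P(M_9 = 4) = 36/512 = 9/128

Answer: 9/128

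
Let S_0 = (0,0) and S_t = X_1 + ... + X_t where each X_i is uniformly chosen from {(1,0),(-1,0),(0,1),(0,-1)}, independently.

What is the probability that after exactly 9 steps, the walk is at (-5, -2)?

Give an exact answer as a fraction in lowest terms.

Let h be the number of horizontal steps (so 9-h are vertical). To end at (-5,-2) need (h-5)/2 right-steps and ((9-h)-2)/2 up-steps.
Sum over h with 5 ≤ h ≤ 7, h ≡ 1 (mod 2), 9-h ≡ 0 (mod 2):
h=5: C(9,5)·C(5,0)·C(4,1) = 126·1·4 = 504
h=7: C(9,7)·C(7,1)·C(2,0) = 36·7·1 = 252
Total favorable: 756
Total paths: 4^9 = 262144
P = 756/262144 = 189/65536

Answer: 189/65536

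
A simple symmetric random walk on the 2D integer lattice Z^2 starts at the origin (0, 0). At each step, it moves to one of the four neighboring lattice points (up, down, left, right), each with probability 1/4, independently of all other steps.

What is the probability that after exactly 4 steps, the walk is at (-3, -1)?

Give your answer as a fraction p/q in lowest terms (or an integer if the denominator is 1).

Answer: 1/64

Derivation:
Let h be the number of horizontal steps (so 4-h are vertical). To end at (-3,-1) need (h-3)/2 right-steps and ((4-h)-1)/2 up-steps.
Sum over h with 3 ≤ h ≤ 3, h ≡ 1 (mod 2), 4-h ≡ 1 (mod 2):
h=3: C(4,3)·C(3,0)·C(1,0) = 4·1·1 = 4
Total favorable: 4
Total paths: 4^4 = 256
P = 4/256 = 1/64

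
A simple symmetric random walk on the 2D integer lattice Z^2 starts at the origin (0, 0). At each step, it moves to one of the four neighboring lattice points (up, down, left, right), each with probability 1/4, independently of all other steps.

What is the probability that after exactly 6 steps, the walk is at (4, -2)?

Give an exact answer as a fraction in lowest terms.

Let h be the number of horizontal steps (so 6-h are vertical). To end at (4,-2) need (h+4)/2 right-steps and ((6-h)-2)/2 up-steps.
Sum over h with 4 ≤ h ≤ 4, h ≡ 0 (mod 2), 6-h ≡ 0 (mod 2):
h=4: C(6,4)·C(4,4)·C(2,0) = 15·1·1 = 15
Total favorable: 15
Total paths: 4^6 = 4096
P = 15/4096 = 15/4096

Answer: 15/4096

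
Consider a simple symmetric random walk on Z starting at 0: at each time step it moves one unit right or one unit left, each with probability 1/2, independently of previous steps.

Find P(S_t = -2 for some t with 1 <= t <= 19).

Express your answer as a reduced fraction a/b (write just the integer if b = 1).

Count via complement. Let g(t,s) = #length-t paths at position s with S_1..S_t all ≠ -2.
g(t,s) = g(t-1,s-1) + g(t-1,s+1) for s ≠ -2; g(t,-2) = 0.
t=0: g(0,0)=1
t=1: g(1,-1)=1 g(1,1)=1
t=2: g(2,0)=2 g(2,2)=1
t=3: g(3,-1)=2 g(3,1)=3 g(3,3)=1
t=4: g(4,0)=5 g(4,2)=4 g(4,4)=1
t=5: g(5,-1)=5 g(5,1)=9 g(5,3)=5 g(5,5)=1
t=6: g(6,0)=14 g(6,2)=14 g(6,4)=6 g(6,6)=1
t=7: g(7,-1)=14 g(7,1)=28 g(7,3)=20 g(7,5)=7 g(7,7)=1
t=8: g(8,0)=42 g(8,2)=48 g(8,4)=27 g(8,6)=8 g(8,8)=1
t=9: g(9,-1)=42 g(9,1)=90 g(9,3)=75 g(9,5)=35 g(9,7)=9 g(9,9)=1
t=10: g(10,0)=132 g(10,2)=165 g(10,4)=110 g(10,6)=44 g(10,8)=10 g(10,10)=1
t=11: g(11,-1)=132 g(11,1)=297 g(11,3)=275 g(11,5)=154 g(11,7)=54 g(11,9)=11 g(11,11)=1
t=12: g(12,0)=429 g(12,2)=572 g(12,4)=429 g(12,6)=208 g(12,8)=65 g(12,10)=12 g(12,12)=1
t=13: g(13,-1)=429 g(13,1)=1001 g(13,3)=1001 g(13,5)=637 g(13,7)=273 g(13,9)=77 g(13,11)=13 g(13,13)=1
t=14: g(14,0)=1430 g(14,2)=2002 g(14,4)=1638 g(14,6)=910 g(14,8)=350 g(14,10)=90 g(14,12)=14 g(14,14)=1
t=15: g(15,-1)=1430 g(15,1)=3432 g(15,3)=3640 g(15,5)=2548 g(15,7)=1260 g(15,9)=440 g(15,11)=104 g(15,13)=15 g(15,15)=1
t=16: g(16,0)=4862 g(16,2)=7072 g(16,4)=6188 g(16,6)=3808 g(16,8)=1700 g(16,10)=544 g(16,12)=119 g(16,14)=16 g(16,16)=1
t=17: g(17,-1)=4862 g(17,1)=11934 g(17,3)=13260 g(17,5)=9996 g(17,7)=5508 g(17,9)=2244 g(17,11)=663 g(17,13)=135 g(17,15)=17 g(17,17)=1
t=18: g(18,0)=16796 g(18,2)=25194 g(18,4)=23256 g(18,6)=15504 g(18,8)=7752 g(18,10)=2907 g(18,12)=798 g(18,14)=152 g(18,16)=18 g(18,18)=1
t=19: g(19,-1)=16796 g(19,1)=41990 g(19,3)=48450 g(19,5)=38760 g(19,7)=23256 g(19,9)=10659 g(19,11)=3705 g(19,13)=950 g(19,15)=170 g(19,17)=19 g(19,19)=1
Paths never hitting -2: Σ_s g(19,s) = 184756
Paths hitting -2: 2^19 - 184756 = 339532
P = 339532/524288 = 84883/131072

Answer: 84883/131072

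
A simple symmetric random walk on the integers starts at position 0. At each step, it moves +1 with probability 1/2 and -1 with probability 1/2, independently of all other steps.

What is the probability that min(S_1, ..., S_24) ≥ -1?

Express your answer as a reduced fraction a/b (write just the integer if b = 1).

Let f(t,s) = #length-t paths at position s with S_1..S_t all ≥ -1.
f(t,s) = f(t-1,s-1) + f(t-1,s+1) for s ≥ -1; f(t,s) = 0 for s < -1.
t=0: f(0,0)=1
t=1: f(1,-1)=1 f(1,1)=1
t=2: f(2,0)=2 f(2,2)=1
t=3: f(3,-1)=2 f(3,1)=3 f(3,3)=1
t=4: f(4,0)=5 f(4,2)=4 f(4,4)=1
t=5: f(5,-1)=5 f(5,1)=9 f(5,3)=5 f(5,5)=1
t=6: f(6,0)=14 f(6,2)=14 f(6,4)=6 f(6,6)=1
t=7: f(7,-1)=14 f(7,1)=28 f(7,3)=20 f(7,5)=7 f(7,7)=1
t=8: f(8,0)=42 f(8,2)=48 f(8,4)=27 f(8,6)=8 f(8,8)=1
t=9: f(9,-1)=42 f(9,1)=90 f(9,3)=75 f(9,5)=35 f(9,7)=9 f(9,9)=1
t=10: f(10,0)=132 f(10,2)=165 f(10,4)=110 f(10,6)=44 f(10,8)=10 f(10,10)=1
t=11: f(11,-1)=132 f(11,1)=297 f(11,3)=275 f(11,5)=154 f(11,7)=54 f(11,9)=11 f(11,11)=1
t=12: f(12,0)=429 f(12,2)=572 f(12,4)=429 f(12,6)=208 f(12,8)=65 f(12,10)=12 f(12,12)=1
t=13: f(13,-1)=429 f(13,1)=1001 f(13,3)=1001 f(13,5)=637 f(13,7)=273 f(13,9)=77 f(13,11)=13 f(13,13)=1
t=14: f(14,0)=1430 f(14,2)=2002 f(14,4)=1638 f(14,6)=910 f(14,8)=350 f(14,10)=90 f(14,12)=14 f(14,14)=1
t=15: f(15,-1)=1430 f(15,1)=3432 f(15,3)=3640 f(15,5)=2548 f(15,7)=1260 f(15,9)=440 f(15,11)=104 f(15,13)=15 f(15,15)=1
t=16: f(16,0)=4862 f(16,2)=7072 f(16,4)=6188 f(16,6)=3808 f(16,8)=1700 f(16,10)=544 f(16,12)=119 f(16,14)=16 f(16,16)=1
t=17: f(17,-1)=4862 f(17,1)=11934 f(17,3)=13260 f(17,5)=9996 f(17,7)=5508 f(17,9)=2244 f(17,11)=663 f(17,13)=135 f(17,15)=17 f(17,17)=1
t=18: f(18,0)=16796 f(18,2)=25194 f(18,4)=23256 f(18,6)=15504 f(18,8)=7752 f(18,10)=2907 f(18,12)=798 f(18,14)=152 f(18,16)=18 f(18,18)=1
t=19: f(19,-1)=16796 f(19,1)=41990 f(19,3)=48450 f(19,5)=38760 f(19,7)=23256 f(19,9)=10659 f(19,11)=3705 f(19,13)=950 f(19,15)=170 f(19,17)=19 f(19,19)=1
t=20: f(20,0)=58786 f(20,2)=90440 f(20,4)=87210 f(20,6)=62016 f(20,8)=33915 f(20,10)=14364 f(20,12)=4655 f(20,14)=1120 f(20,16)=189 f(20,18)=20 f(20,20)=1
t=21: f(21,-1)=58786 f(21,1)=149226 f(21,3)=177650 f(21,5)=149226 f(21,7)=95931 f(21,9)=48279 f(21,11)=19019 f(21,13)=5775 f(21,15)=1309 f(21,17)=209 f(21,19)=21 f(21,21)=1
t=22: f(22,0)=208012 f(22,2)=326876 f(22,4)=326876 f(22,6)=245157 f(22,8)=144210 f(22,10)=67298 f(22,12)=24794 f(22,14)=7084 f(22,16)=1518 f(22,18)=230 f(22,20)=22 f(22,22)=1
t=23: f(23,-1)=208012 f(23,1)=534888 f(23,3)=653752 f(23,5)=572033 f(23,7)=389367 f(23,9)=211508 f(23,11)=92092 f(23,13)=31878 f(23,15)=8602 f(23,17)=1748 f(23,19)=252 f(23,21)=23 f(23,23)=1
t=24: f(24,0)=742900 f(24,2)=1188640 f(24,4)=1225785 f(24,6)=961400 f(24,8)=600875 f(24,10)=303600 f(24,12)=123970 f(24,14)=40480 f(24,16)=10350 f(24,18)=2000 f(24,20)=275 f(24,22)=24 f(24,24)=1
Σ_s f(24,s) = 5200300
P = 5200300/16777216 = 1300075/4194304

Answer: 1300075/4194304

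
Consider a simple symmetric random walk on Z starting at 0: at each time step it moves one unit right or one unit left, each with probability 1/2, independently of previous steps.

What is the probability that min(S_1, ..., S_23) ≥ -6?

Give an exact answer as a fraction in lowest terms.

Let f(t,s) = #length-t paths at position s with S_1..S_t all ≥ -6.
f(t,s) = f(t-1,s-1) + f(t-1,s+1) for s ≥ -6; f(t,s) = 0 for s < -6.
t=0: f(0,0)=1
t=1: f(1,-1)=1 f(1,1)=1
t=2: f(2,-2)=1 f(2,0)=2 f(2,2)=1
t=3: f(3,-3)=1 f(3,-1)=3 f(3,1)=3 f(3,3)=1
t=4: f(4,-4)=1 f(4,-2)=4 f(4,0)=6 f(4,2)=4 f(4,4)=1
t=5: f(5,-5)=1 f(5,-3)=5 f(5,-1)=10 f(5,1)=10 f(5,3)=5 f(5,5)=1
t=6: f(6,-6)=1 f(6,-4)=6 f(6,-2)=15 f(6,0)=20 f(6,2)=15 f(6,4)=6 f(6,6)=1
t=7: f(7,-5)=7 f(7,-3)=21 f(7,-1)=35 f(7,1)=35 f(7,3)=21 f(7,5)=7 f(7,7)=1
t=8: f(8,-6)=7 f(8,-4)=28 f(8,-2)=56 f(8,0)=70 f(8,2)=56 f(8,4)=28 f(8,6)=8 f(8,8)=1
t=9: f(9,-5)=35 f(9,-3)=84 f(9,-1)=126 f(9,1)=126 f(9,3)=84 f(9,5)=36 f(9,7)=9 f(9,9)=1
t=10: f(10,-6)=35 f(10,-4)=119 f(10,-2)=210 f(10,0)=252 f(10,2)=210 f(10,4)=120 f(10,6)=45 f(10,8)=10 f(10,10)=1
t=11: f(11,-5)=154 f(11,-3)=329 f(11,-1)=462 f(11,1)=462 f(11,3)=330 f(11,5)=165 f(11,7)=55 f(11,9)=11 f(11,11)=1
t=12: f(12,-6)=154 f(12,-4)=483 f(12,-2)=791 f(12,0)=924 f(12,2)=792 f(12,4)=495 f(12,6)=220 f(12,8)=66 f(12,10)=12 f(12,12)=1
t=13: f(13,-5)=637 f(13,-3)=1274 f(13,-1)=1715 f(13,1)=1716 f(13,3)=1287 f(13,5)=715 f(13,7)=286 f(13,9)=78 f(13,11)=13 f(13,13)=1
t=14: f(14,-6)=637 f(14,-4)=1911 f(14,-2)=2989 f(14,0)=3431 f(14,2)=3003 f(14,4)=2002 f(14,6)=1001 f(14,8)=364 f(14,10)=91 f(14,12)=14 f(14,14)=1
t=15: f(15,-5)=2548 f(15,-3)=4900 f(15,-1)=6420 f(15,1)=6434 f(15,3)=5005 f(15,5)=3003 f(15,7)=1365 f(15,9)=455 f(15,11)=105 f(15,13)=15 f(15,15)=1
t=16: f(16,-6)=2548 f(16,-4)=7448 f(16,-2)=11320 f(16,0)=12854 f(16,2)=11439 f(16,4)=8008 f(16,6)=4368 f(16,8)=1820 f(16,10)=560 f(16,12)=120 f(16,14)=16 f(16,16)=1
t=17: f(17,-5)=9996 f(17,-3)=18768 f(17,-1)=24174 f(17,1)=24293 f(17,3)=19447 f(17,5)=12376 f(17,7)=6188 f(17,9)=2380 f(17,11)=680 f(17,13)=136 f(17,15)=17 f(17,17)=1
t=18: f(18,-6)=9996 f(18,-4)=28764 f(18,-2)=42942 f(18,0)=48467 f(18,2)=43740 f(18,4)=31823 f(18,6)=18564 f(18,8)=8568 f(18,10)=3060 f(18,12)=816 f(18,14)=153 f(18,16)=18 f(18,18)=1
t=19: f(19,-5)=38760 f(19,-3)=71706 f(19,-1)=91409 f(19,1)=92207 f(19,3)=75563 f(19,5)=50387 f(19,7)=27132 f(19,9)=11628 f(19,11)=3876 f(19,13)=969 f(19,15)=171 f(19,17)=19 f(19,19)=1
t=20: f(20,-6)=38760 f(20,-4)=110466 f(20,-2)=163115 f(20,0)=183616 f(20,2)=167770 f(20,4)=125950 f(20,6)=77519 f(20,8)=38760 f(20,10)=15504 f(20,12)=4845 f(20,14)=1140 f(20,16)=190 f(20,18)=20 f(20,20)=1
t=21: f(21,-5)=149226 f(21,-3)=273581 f(21,-1)=346731 f(21,1)=351386 f(21,3)=293720 f(21,5)=203469 f(21,7)=116279 f(21,9)=54264 f(21,11)=20349 f(21,13)=5985 f(21,15)=1330 f(21,17)=210 f(21,19)=21 f(21,21)=1
t=22: f(22,-6)=149226 f(22,-4)=422807 f(22,-2)=620312 f(22,0)=698117 f(22,2)=645106 f(22,4)=497189 f(22,6)=319748 f(22,8)=170543 f(22,10)=74613 f(22,12)=26334 f(22,14)=7315 f(22,16)=1540 f(22,18)=231 f(22,20)=22 f(22,22)=1
t=23: f(23,-5)=572033 f(23,-3)=1043119 f(23,-1)=1318429 f(23,1)=1343223 f(23,3)=1142295 f(23,5)=816937 f(23,7)=490291 f(23,9)=245156 f(23,11)=100947 f(23,13)=33649 f(23,15)=8855 f(23,17)=1771 f(23,19)=253 f(23,21)=23 f(23,23)=1
Σ_s f(23,s) = 7116982
P = 7116982/8388608 = 3558491/4194304

Answer: 3558491/4194304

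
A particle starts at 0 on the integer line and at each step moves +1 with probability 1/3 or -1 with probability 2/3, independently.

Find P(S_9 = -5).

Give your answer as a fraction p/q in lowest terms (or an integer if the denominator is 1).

Answer: 512/2187

Derivation:
To reach position -5 after 9 steps: need 2 steps of +1 and 7 steps of -1.
Number of such sequences: C(9,2) = 36
Each has probability (1/3)^2 · (2/3)^7 = 128/19683
P = 36 · 128/19683 = 512/2187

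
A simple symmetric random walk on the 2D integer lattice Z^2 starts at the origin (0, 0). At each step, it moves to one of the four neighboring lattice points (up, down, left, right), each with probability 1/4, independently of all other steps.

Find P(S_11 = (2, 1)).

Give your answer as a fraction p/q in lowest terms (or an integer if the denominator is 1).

Answer: 38115/1048576

Derivation:
Let h be the number of horizontal steps (so 11-h are vertical). To end at (2,1) need (h+2)/2 right-steps and ((11-h)+1)/2 up-steps.
Sum over h with 2 ≤ h ≤ 10, h ≡ 0 (mod 2), 11-h ≡ 1 (mod 2):
h=2: C(11,2)·C(2,2)·C(9,5) = 55·1·126 = 6930
h=4: C(11,4)·C(4,3)·C(7,4) = 330·4·35 = 46200
h=6: C(11,6)·C(6,4)·C(5,3) = 462·15·10 = 69300
h=8: C(11,8)·C(8,5)·C(3,2) = 165·56·3 = 27720
h=10: C(11,10)·C(10,6)·C(1,1) = 11·210·1 = 2310
Total favorable: 152460
Total paths: 4^11 = 4194304
P = 152460/4194304 = 38115/1048576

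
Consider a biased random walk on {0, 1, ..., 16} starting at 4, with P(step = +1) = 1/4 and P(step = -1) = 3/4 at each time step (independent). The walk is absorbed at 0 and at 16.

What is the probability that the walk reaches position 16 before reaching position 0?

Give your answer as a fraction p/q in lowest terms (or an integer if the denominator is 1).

Biased walk: p = 1/4, q = 3/4, r = q/p = 3
Gambler's ruin: P(hit 16 before 0 | start at 4) = (1 - r^a)/(1 - r^N)
r^4 = 81; r^16 = 43046721
P = (1 - 81) / (1 - 43046721) = -80 / -43046720 = 1/538084

Answer: 1/538084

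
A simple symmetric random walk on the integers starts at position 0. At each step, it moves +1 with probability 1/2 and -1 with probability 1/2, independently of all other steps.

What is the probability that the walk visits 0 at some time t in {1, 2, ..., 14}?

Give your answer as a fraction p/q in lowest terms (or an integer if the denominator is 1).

Answer: 1619/2048

Derivation:
Count via complement. Let g(t,s) = #length-t paths at position s with S_1..S_t all ≠ 0.
g(t,s) = g(t-1,s-1) + g(t-1,s+1) for s ≠ 0; g(t,0) = 0.
t=0: g(0,0)=1
t=1: g(1,-1)=1 g(1,1)=1
t=2: g(2,-2)=1 g(2,2)=1
t=3: g(3,-3)=1 g(3,-1)=1 g(3,1)=1 g(3,3)=1
t=4: g(4,-4)=1 g(4,-2)=2 g(4,2)=2 g(4,4)=1
t=5: g(5,-5)=1 g(5,-3)=3 g(5,-1)=2 g(5,1)=2 g(5,3)=3 g(5,5)=1
t=6: g(6,-6)=1 g(6,-4)=4 g(6,-2)=5 g(6,2)=5 g(6,4)=4 g(6,6)=1
t=7: g(7,-7)=1 g(7,-5)=5 g(7,-3)=9 g(7,-1)=5 g(7,1)=5 g(7,3)=9 g(7,5)=5 g(7,7)=1
t=8: g(8,-8)=1 g(8,-6)=6 g(8,-4)=14 g(8,-2)=14 g(8,2)=14 g(8,4)=14 g(8,6)=6 g(8,8)=1
t=9: g(9,-9)=1 g(9,-7)=7 g(9,-5)=20 g(9,-3)=28 g(9,-1)=14 g(9,1)=14 g(9,3)=28 g(9,5)=20 g(9,7)=7 g(9,9)=1
t=10: g(10,-10)=1 g(10,-8)=8 g(10,-6)=27 g(10,-4)=48 g(10,-2)=42 g(10,2)=42 g(10,4)=48 g(10,6)=27 g(10,8)=8 g(10,10)=1
t=11: g(11,-11)=1 g(11,-9)=9 g(11,-7)=35 g(11,-5)=75 g(11,-3)=90 g(11,-1)=42 g(11,1)=42 g(11,3)=90 g(11,5)=75 g(11,7)=35 g(11,9)=9 g(11,11)=1
t=12: g(12,-12)=1 g(12,-10)=10 g(12,-8)=44 g(12,-6)=110 g(12,-4)=165 g(12,-2)=132 g(12,2)=132 g(12,4)=165 g(12,6)=110 g(12,8)=44 g(12,10)=10 g(12,12)=1
t=13: g(13,-13)=1 g(13,-11)=11 g(13,-9)=54 g(13,-7)=154 g(13,-5)=275 g(13,-3)=297 g(13,-1)=132 g(13,1)=132 g(13,3)=297 g(13,5)=275 g(13,7)=154 g(13,9)=54 g(13,11)=11 g(13,13)=1
t=14: g(14,-14)=1 g(14,-12)=12 g(14,-10)=65 g(14,-8)=208 g(14,-6)=429 g(14,-4)=572 g(14,-2)=429 g(14,2)=429 g(14,4)=572 g(14,6)=429 g(14,8)=208 g(14,10)=65 g(14,12)=12 g(14,14)=1
Paths never hitting 0: Σ_s g(14,s) = 3432
Paths hitting 0: 2^14 - 3432 = 12952
P = 12952/16384 = 1619/2048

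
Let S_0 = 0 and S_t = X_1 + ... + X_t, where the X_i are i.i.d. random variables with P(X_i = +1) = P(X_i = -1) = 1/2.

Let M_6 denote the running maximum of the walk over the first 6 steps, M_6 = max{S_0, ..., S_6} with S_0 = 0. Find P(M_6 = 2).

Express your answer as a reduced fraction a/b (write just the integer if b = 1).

Let M_6 = max(S_0,...,S_6). Use the reflection principle: for j ≥ 1, #{paths with M_6 ≥ j} = #{S_6 ≥ j} + #{S_6 ≥ j+1}.
By reflection, #{M_6 ≥ 2} = #{S_6 ≥ 2} + #{S_6 ≥ 3} = 22 + 7 = 29.
#{M_6 ≥ 3} = #{S_6 ≥ 3} + #{S_6 ≥ 4} = 7 + 7 = 14.
#{M_6 = 2} = 29 - 14 = 15.
P(M_6 = 2) = 15/64 = 15/64

Answer: 15/64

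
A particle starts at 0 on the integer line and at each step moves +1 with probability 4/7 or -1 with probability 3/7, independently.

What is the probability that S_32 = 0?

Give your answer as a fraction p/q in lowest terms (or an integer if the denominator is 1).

Answer: 111130302441489457993482240/1104427674243920646305299201

Derivation:
To be at 0 after 32 steps: need exactly 16 steps of +1 and 16 of -1.
Number of such sequences: C(32,16) = 601080390
Each has probability (4/7)^16 · (3/7)^16 = 184884258895036416/1104427674243920646305299201
P = 601080390 · 184884258895036416/1104427674243920646305299201 = 111130302441489457993482240/1104427674243920646305299201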